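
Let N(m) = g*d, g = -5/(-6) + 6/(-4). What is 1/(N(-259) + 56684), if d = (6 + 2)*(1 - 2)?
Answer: 3/170068 ≈ 1.7640e-5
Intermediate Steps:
d = -8 (d = 8*(-1) = -8)
g = -2/3 (g = -5*(-1/6) + 6*(-1/4) = 5/6 - 3/2 = -2/3 ≈ -0.66667)
N(m) = 16/3 (N(m) = -2/3*(-8) = 16/3)
1/(N(-259) + 56684) = 1/(16/3 + 56684) = 1/(170068/3) = 3/170068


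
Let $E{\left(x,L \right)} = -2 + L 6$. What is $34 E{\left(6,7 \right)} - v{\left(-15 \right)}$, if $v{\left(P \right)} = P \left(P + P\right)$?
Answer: $910$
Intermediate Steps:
$E{\left(x,L \right)} = -2 + 6 L$
$v{\left(P \right)} = 2 P^{2}$ ($v{\left(P \right)} = P 2 P = 2 P^{2}$)
$34 E{\left(6,7 \right)} - v{\left(-15 \right)} = 34 \left(-2 + 6 \cdot 7\right) - 2 \left(-15\right)^{2} = 34 \left(-2 + 42\right) - 2 \cdot 225 = 34 \cdot 40 - 450 = 1360 - 450 = 910$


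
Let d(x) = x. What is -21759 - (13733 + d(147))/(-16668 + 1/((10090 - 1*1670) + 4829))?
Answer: -4804950312109/220834331 ≈ -21758.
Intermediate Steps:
-21759 - (13733 + d(147))/(-16668 + 1/((10090 - 1*1670) + 4829)) = -21759 - (13733 + 147)/(-16668 + 1/((10090 - 1*1670) + 4829)) = -21759 - 13880/(-16668 + 1/((10090 - 1670) + 4829)) = -21759 - 13880/(-16668 + 1/(8420 + 4829)) = -21759 - 13880/(-16668 + 1/13249) = -21759 - 13880/(-220834331/13249) = -21759 - 13880*(-13249)/220834331 = -21759 - 1*(-183896120/220834331) = -21759 + 183896120/220834331 = -4804950312109/220834331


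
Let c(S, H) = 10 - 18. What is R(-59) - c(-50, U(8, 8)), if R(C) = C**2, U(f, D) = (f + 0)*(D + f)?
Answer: 3489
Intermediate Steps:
U(f, D) = f*(D + f)
c(S, H) = -8
R(-59) - c(-50, U(8, 8)) = (-59)**2 - 1*(-8) = 3481 + 8 = 3489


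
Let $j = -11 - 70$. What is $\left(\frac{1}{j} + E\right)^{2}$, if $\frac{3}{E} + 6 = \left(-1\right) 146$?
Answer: $\frac{156025}{151585344} \approx 0.0010293$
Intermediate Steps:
$j = -81$
$E = - \frac{3}{152}$ ($E = \frac{3}{-6 - 146} = \frac{3}{-152} = 3 \left(- \frac{1}{152}\right) = - \frac{3}{152} \approx -0.019737$)
$\left(\frac{1}{j} + E\right)^{2} = \left(\frac{1}{-81} - \frac{3}{152}\right)^{2} = \left(- \frac{1}{81} - \frac{3}{152}\right)^{2} = \left(- \frac{395}{12312}\right)^{2} = \frac{156025}{151585344}$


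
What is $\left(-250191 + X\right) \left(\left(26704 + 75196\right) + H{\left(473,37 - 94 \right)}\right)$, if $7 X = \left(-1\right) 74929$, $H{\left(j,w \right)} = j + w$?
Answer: $- \frac{186856232056}{7} \approx -2.6694 \cdot 10^{10}$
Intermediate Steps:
$X = - \frac{74929}{7}$ ($X = \frac{\left(-1\right) 74929}{7} = \frac{1}{7} \left(-74929\right) = - \frac{74929}{7} \approx -10704.0$)
$\left(-250191 + X\right) \left(\left(26704 + 75196\right) + H{\left(473,37 - 94 \right)}\right) = \left(-250191 - \frac{74929}{7}\right) \left(\left(26704 + 75196\right) + \left(473 + \left(37 - 94\right)\right)\right) = - \frac{1826266 \left(101900 + \left(473 + \left(37 - 94\right)\right)\right)}{7} = - \frac{1826266 \left(101900 + \left(473 - 57\right)\right)}{7} = - \frac{1826266 \left(101900 + 416\right)}{7} = \left(- \frac{1826266}{7}\right) 102316 = - \frac{186856232056}{7}$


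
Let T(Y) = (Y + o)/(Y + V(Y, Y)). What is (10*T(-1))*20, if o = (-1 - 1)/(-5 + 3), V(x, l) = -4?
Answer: 0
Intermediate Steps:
o = 1 (o = -2/(-2) = -2*(-1/2) = 1)
T(Y) = (1 + Y)/(-4 + Y) (T(Y) = (Y + 1)/(Y - 4) = (1 + Y)/(-4 + Y))
(10*T(-1))*20 = (10*((1 - 1)/(-4 - 1)))*20 = (10*(0/(-5)))*20 = (10*(-1/5*0))*20 = (10*0)*20 = 0*20 = 0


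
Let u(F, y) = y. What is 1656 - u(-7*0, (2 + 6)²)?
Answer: 1592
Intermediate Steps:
1656 - u(-7*0, (2 + 6)²) = 1656 - (2 + 6)² = 1656 - 1*8² = 1656 - 1*64 = 1656 - 64 = 1592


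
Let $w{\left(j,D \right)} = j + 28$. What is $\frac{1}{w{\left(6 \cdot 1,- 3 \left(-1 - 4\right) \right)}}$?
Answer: $\frac{1}{34} \approx 0.029412$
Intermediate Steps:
$w{\left(j,D \right)} = 28 + j$
$\frac{1}{w{\left(6 \cdot 1,- 3 \left(-1 - 4\right) \right)}} = \frac{1}{28 + 6 \cdot 1} = \frac{1}{28 + 6} = \frac{1}{34}$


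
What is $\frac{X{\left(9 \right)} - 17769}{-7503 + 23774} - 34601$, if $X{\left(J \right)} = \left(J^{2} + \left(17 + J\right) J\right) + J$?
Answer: $- \frac{563010316}{16271} \approx -34602.0$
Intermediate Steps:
$X{\left(J \right)} = J + J^{2} + J \left(17 + J\right)$ ($X{\left(J \right)} = \left(J^{2} + J \left(17 + J\right)\right) + J = J + J^{2} + J \left(17 + J\right)$)
$\frac{X{\left(9 \right)} - 17769}{-7503 + 23774} - 34601 = \frac{2 \cdot 9 \left(9 + 9\right) - 17769}{-7503 + 23774} - 34601 = \frac{2 \cdot 9 \cdot 18 - 17769}{16271} - 34601 = \left(324 - 17769\right) \frac{1}{16271} - 34601 = \left(-17445\right) \frac{1}{16271} - 34601 = - \frac{17445}{16271} - 34601 = - \frac{563010316}{16271}$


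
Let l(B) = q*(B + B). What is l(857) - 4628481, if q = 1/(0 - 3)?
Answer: -13887157/3 ≈ -4.6291e+6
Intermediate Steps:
q = -⅓ (q = 1/(-3) = -⅓ ≈ -0.33333)
l(B) = -2*B/3 (l(B) = -(B + B)/3 = -2*B/3)
l(857) - 4628481 = -⅔*857 - 4628481 = -1714/3 - 4628481 = -13887157/3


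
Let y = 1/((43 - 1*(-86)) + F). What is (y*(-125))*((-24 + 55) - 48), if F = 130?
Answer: 2125/259 ≈ 8.2046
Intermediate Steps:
y = 1/259 (y = 1/((43 - 1*(-86)) + 130) = 1/((43 + 86) + 130) = 1/(129 + 130) = 1/259 ≈ 0.0038610)
(y*(-125))*((-24 + 55) - 48) = ((1/259)*(-125))*((-24 + 55) - 48) = -125*(31 - 48)/259 = -125/259*(-17) = 2125/259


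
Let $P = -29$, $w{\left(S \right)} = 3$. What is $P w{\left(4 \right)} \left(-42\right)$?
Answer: $3654$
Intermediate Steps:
$P w{\left(4 \right)} \left(-42\right) = \left(-29\right) 3 \left(-42\right) = \left(-87\right) \left(-42\right) = 3654$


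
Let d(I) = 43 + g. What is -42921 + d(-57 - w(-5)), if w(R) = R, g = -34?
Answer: -42912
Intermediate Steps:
d(I) = 9 (d(I) = 43 - 34 = 9)
-42921 + d(-57 - w(-5)) = -42921 + 9 = -42912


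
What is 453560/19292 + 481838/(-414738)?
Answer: 22351618573/1000140687 ≈ 22.348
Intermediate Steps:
453560/19292 + 481838/(-414738) = 453560*(1/19292) + 481838*(-1/414738) = 113390/4823 - 240919/207369 = 22351618573/1000140687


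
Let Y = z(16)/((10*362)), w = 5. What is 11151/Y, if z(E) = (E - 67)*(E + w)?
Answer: -640740/17 ≈ -37691.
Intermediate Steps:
z(E) = (-67 + E)*(5 + E) (z(E) = (E - 67)*(E + 5) = (-67 + E)*(5 + E))
Y = -1071/3620 (Y = (-335 + 16² - 62*16)/((10*362)) = (-335 + 256 - 992)/3620 = -1071*1/3620 = -1071/3620 ≈ -0.29586)
11151/Y = 11151/(-1071/3620) = 11151*(-3620/1071) = -640740/17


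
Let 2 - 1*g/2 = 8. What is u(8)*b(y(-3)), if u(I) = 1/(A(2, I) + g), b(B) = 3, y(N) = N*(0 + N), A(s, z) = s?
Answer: -3/10 ≈ -0.30000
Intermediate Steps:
y(N) = N² (y(N) = N*N = N²)
g = -12 (g = 4 - 2*8 = 4 - 16 = -12)
u(I) = -⅒ (u(I) = 1/(2 - 12) = 1/(-10) = -⅒)
u(8)*b(y(-3)) = -⅒*3 = -3/10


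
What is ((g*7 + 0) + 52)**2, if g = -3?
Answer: 961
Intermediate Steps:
((g*7 + 0) + 52)**2 = ((-3*7 + 0) + 52)**2 = ((-21 + 0) + 52)**2 = (-21 + 52)**2 = 31**2 = 961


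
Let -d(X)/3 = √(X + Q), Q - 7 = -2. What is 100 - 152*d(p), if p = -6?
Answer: 100 + 456*I ≈ 100.0 + 456.0*I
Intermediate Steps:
Q = 5 (Q = 7 - 2 = 5)
d(X) = -3*√(5 + X) (d(X) = -3*√(X + 5) = -3*√(5 + X))
100 - 152*d(p) = 100 - (-456)*√(5 - 6) = 100 - (-456)*√(-1) = 100 - (-456)*I = 100 + 456*I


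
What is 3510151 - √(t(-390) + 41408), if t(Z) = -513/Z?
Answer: 3510151 - √699817430/130 ≈ 3.5099e+6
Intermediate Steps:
3510151 - √(t(-390) + 41408) = 3510151 - √(-513/(-390) + 41408) = 3510151 - √(-513*(-1/390) + 41408) = 3510151 - √(171/130 + 41408) = 3510151 - √(5383211/130) = 3510151 - √699817430/130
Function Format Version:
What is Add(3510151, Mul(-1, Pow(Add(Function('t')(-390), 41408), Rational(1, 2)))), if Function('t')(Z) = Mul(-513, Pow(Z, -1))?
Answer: Add(3510151, Mul(Rational(-1, 130), Pow(699817430, Rational(1, 2)))) ≈ 3.5099e+6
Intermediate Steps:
Add(3510151, Mul(-1, Pow(Add(Function('t')(-390), 41408), Rational(1, 2)))) = Add(3510151, Mul(-1, Pow(Add(Mul(-513, Pow(-390, -1)), 41408), Rational(1, 2)))) = Add(3510151, Mul(-1, Pow(Add(Mul(-513, Rational(-1, 390)), 41408), Rational(1, 2)))) = Add(3510151, Mul(-1, Pow(Add(Rational(171, 130), 41408), Rational(1, 2)))) = Add(3510151, Mul(-1, Pow(Rational(5383211, 130), Rational(1, 2)))) = Add(3510151, Mul(-1, Mul(Rational(1, 130), Pow(699817430, Rational(1, 2))))) = Add(3510151, Mul(Rational(-1, 130), Pow(699817430, Rational(1, 2))))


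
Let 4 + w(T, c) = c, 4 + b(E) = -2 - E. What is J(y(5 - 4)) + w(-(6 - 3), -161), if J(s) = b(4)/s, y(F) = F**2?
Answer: -175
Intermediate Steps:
b(E) = -6 - E (b(E) = -4 + (-2 - E) = -6 - E)
w(T, c) = -4 + c
J(s) = -10/s (J(s) = (-6 - 1*4)/s = (-6 - 4)/s = -10/s)
J(y(5 - 4)) + w(-(6 - 3), -161) = -10/(5 - 4)**2 + (-4 - 161) = -10/(1**2) - 165 = -10/1 - 165 = -10*1 - 165 = -10 - 165 = -175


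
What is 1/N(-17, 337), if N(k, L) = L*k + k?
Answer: -1/5746 ≈ -0.00017403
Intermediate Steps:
N(k, L) = k + L*k
1/N(-17, 337) = 1/(-17*(1 + 337)) = 1/(-17*338) = 1/(-5746) = -1/5746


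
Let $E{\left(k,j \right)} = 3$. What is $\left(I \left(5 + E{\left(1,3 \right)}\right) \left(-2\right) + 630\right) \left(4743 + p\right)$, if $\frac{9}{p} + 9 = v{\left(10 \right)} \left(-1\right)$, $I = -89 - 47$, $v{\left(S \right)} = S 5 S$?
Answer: $\frac{6774183468}{509} \approx 1.3309 \cdot 10^{7}$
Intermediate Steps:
$v{\left(S \right)} = 5 S^{2}$ ($v{\left(S \right)} = 5 S S = 5 S^{2}$)
$I = -136$
$p = - \frac{9}{509}$ ($p = \frac{9}{-9 + 5 \cdot 10^{2} \left(-1\right)} = \frac{9}{-9 + 5 \cdot 100 \left(-1\right)} = \frac{9}{-9 + 500 \left(-1\right)} = \frac{9}{-9 - 500} = \frac{9}{-509} = 9 \left(- \frac{1}{509}\right) = - \frac{9}{509} \approx -0.017682$)
$\left(I \left(5 + E{\left(1,3 \right)}\right) \left(-2\right) + 630\right) \left(4743 + p\right) = \left(- 136 \left(5 + 3\right) \left(-2\right) + 630\right) \left(4743 - \frac{9}{509}\right) = \left(- 136 \cdot 8 \left(-2\right) + 630\right) \frac{2414178}{509} = \left(\left(-136\right) \left(-16\right) + 630\right) \frac{2414178}{509} = \left(2176 + 630\right) \frac{2414178}{509} = 2806 \cdot \frac{2414178}{509} = \frac{6774183468}{509}$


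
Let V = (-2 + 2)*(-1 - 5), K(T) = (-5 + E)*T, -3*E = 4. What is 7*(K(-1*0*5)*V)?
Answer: 0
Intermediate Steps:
E = -4/3 (E = -⅓*4 = -4/3 ≈ -1.3333)
K(T) = -19*T/3 (K(T) = (-5 - 4/3)*T = -19*T/3)
V = 0 (V = 0*(-6) = 0)
7*(K(-1*0*5)*V) = 7*(-19*(-1*0)*5/3*0) = 7*(-0*5*0) = 7*(-19/3*0*0) = 7*(0*0) = 7*0 = 0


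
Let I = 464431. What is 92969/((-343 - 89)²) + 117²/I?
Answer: 45732381575/86673970944 ≈ 0.52764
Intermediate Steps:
92969/((-343 - 89)²) + 117²/I = 92969/((-343 - 89)²) + 117²/464431 = 92969/((-432)²) + 13689*(1/464431) = 92969/186624 + 13689/464431 = 45732381575/86673970944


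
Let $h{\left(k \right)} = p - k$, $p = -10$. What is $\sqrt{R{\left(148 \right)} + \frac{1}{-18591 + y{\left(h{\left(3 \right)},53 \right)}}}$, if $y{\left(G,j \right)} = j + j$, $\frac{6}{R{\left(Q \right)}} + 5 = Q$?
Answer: $\frac{\sqrt{292796503285}}{2643355} \approx 0.2047$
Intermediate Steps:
$R{\left(Q \right)} = \frac{6}{-5 + Q}$
$h{\left(k \right)} = -10 - k$
$y{\left(G,j \right)} = 2 j$
$\sqrt{R{\left(148 \right)} + \frac{1}{-18591 + y{\left(h{\left(3 \right)},53 \right)}}} = \sqrt{\frac{6}{-5 + 148} + \frac{1}{-18591 + 2 \cdot 53}} = \sqrt{\frac{6}{143} + \frac{1}{-18591 + 106}} = \sqrt{6 \cdot \frac{1}{143} + \frac{1}{-18485}} = \sqrt{\frac{6}{143} - \frac{1}{18485}} = \sqrt{\frac{110767}{2643355}} = \frac{\sqrt{292796503285}}{2643355}$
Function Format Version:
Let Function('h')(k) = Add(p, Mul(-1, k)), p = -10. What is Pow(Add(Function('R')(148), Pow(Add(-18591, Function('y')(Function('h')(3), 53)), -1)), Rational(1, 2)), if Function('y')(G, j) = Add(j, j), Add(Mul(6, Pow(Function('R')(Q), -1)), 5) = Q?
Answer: Mul(Rational(1, 2643355), Pow(292796503285, Rational(1, 2))) ≈ 0.20470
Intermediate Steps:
Function('R')(Q) = Mul(6, Pow(Add(-5, Q), -1))
Function('h')(k) = Add(-10, Mul(-1, k))
Function('y')(G, j) = Mul(2, j)
Pow(Add(Function('R')(148), Pow(Add(-18591, Function('y')(Function('h')(3), 53)), -1)), Rational(1, 2)) = Pow(Add(Mul(6, Pow(Add(-5, 148), -1)), Pow(Add(-18591, Mul(2, 53)), -1)), Rational(1, 2)) = Pow(Add(Mul(6, Pow(143, -1)), Pow(Add(-18591, 106), -1)), Rational(1, 2)) = Pow(Add(Mul(6, Rational(1, 143)), Pow(-18485, -1)), Rational(1, 2)) = Pow(Add(Rational(6, 143), Rational(-1, 18485)), Rational(1, 2)) = Pow(Rational(110767, 2643355), Rational(1, 2)) = Mul(Rational(1, 2643355), Pow(292796503285, Rational(1, 2)))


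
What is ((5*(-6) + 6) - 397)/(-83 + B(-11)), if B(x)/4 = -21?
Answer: 421/167 ≈ 2.5210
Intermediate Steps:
B(x) = -84 (B(x) = 4*(-21) = -84)
((5*(-6) + 6) - 397)/(-83 + B(-11)) = ((5*(-6) + 6) - 397)/(-83 - 84) = ((-30 + 6) - 397)/(-167) = (-24 - 397)*(-1/167) = -421*(-1/167) = 421/167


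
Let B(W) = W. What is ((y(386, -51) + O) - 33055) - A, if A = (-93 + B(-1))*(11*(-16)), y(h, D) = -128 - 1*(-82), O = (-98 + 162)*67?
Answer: -45357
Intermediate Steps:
O = 4288 (O = 64*67 = 4288)
y(h, D) = -46 (y(h, D) = -128 + 82 = -46)
A = 16544 (A = (-93 - 1)*(11*(-16)) = -94*(-176) = 16544)
((y(386, -51) + O) - 33055) - A = ((-46 + 4288) - 33055) - 1*16544 = (4242 - 33055) - 16544 = -28813 - 16544 = -45357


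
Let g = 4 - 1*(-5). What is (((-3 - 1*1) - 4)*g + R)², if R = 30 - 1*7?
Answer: 2401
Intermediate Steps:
g = 9 (g = 4 + 5 = 9)
R = 23 (R = 30 - 7 = 23)
(((-3 - 1*1) - 4)*g + R)² = (((-3 - 1*1) - 4)*9 + 23)² = (((-3 - 1) - 4)*9 + 23)² = ((-4 - 4)*9 + 23)² = (-8*9 + 23)² = (-72 + 23)² = (-49)² = 2401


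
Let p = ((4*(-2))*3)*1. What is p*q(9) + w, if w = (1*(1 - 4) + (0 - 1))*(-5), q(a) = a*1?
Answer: -196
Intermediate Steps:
q(a) = a
w = 20 (w = (1*(-3) - 1)*(-5) = (-3 - 1)*(-5) = -4*(-5) = 20)
p = -24 (p = -8*3*1 = -24*1 = -24)
p*q(9) + w = -24*9 + 20 = -216 + 20 = -196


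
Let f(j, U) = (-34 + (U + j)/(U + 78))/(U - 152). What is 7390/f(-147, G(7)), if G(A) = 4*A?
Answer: 97134160/3723 ≈ 26090.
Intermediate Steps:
f(j, U) = (-34 + (U + j)/(78 + U))/(-152 + U)
7390/f(-147, G(7)) = 7390/(((2652 - 1*(-147) + 33*(4*7))/(11856 - (4*7)² + 74*(4*7)))) = 7390/(((2652 + 147 + 33*28)/(11856 - 1*28² + 74*28))) = 7390/(((2652 + 147 + 924)/(11856 - 1*784 + 2072))) = 7390/((3723/(11856 - 784 + 2072))) = 7390/((3723/13144)) = 7390/(((1/13144)*3723)) = 7390/(3723/13144) = 7390*(13144/3723) = 97134160/3723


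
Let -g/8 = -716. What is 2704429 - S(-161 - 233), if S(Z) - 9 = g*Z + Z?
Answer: 4961646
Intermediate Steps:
g = 5728 (g = -8*(-716) = 5728)
S(Z) = 9 + 5729*Z (S(Z) = 9 + (5728*Z + Z) = 9 + 5729*Z)
2704429 - S(-161 - 233) = 2704429 - (9 + 5729*(-161 - 233)) = 2704429 - (9 + 5729*(-394)) = 2704429 - (9 - 2257226) = 2704429 - 1*(-2257217) = 2704429 + 2257217 = 4961646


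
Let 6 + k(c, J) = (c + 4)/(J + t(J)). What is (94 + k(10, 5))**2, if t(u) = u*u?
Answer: 1760929/225 ≈ 7826.4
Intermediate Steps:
t(u) = u**2
k(c, J) = -6 + (4 + c)/(J + J**2) (k(c, J) = -6 + (c + 4)/(J + J**2) = -6 + (4 + c)/(J + J**2))
(94 + k(10, 5))**2 = (94 + (4 + 10 - 6*5 - 6*5**2)/(5*(1 + 5)))**2 = (94 + (1/5)*(4 + 10 - 30 - 6*25)/6)**2 = (94 + (1/5)*(1/6)*(4 + 10 - 30 - 150))**2 = (94 + (1/5)*(1/6)*(-166))**2 = (94 - 83/15)**2 = (1327/15)**2 = 1760929/225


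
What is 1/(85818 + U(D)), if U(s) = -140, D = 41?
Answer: 1/85678 ≈ 1.1672e-5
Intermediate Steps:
1/(85818 + U(D)) = 1/(85818 - 140) = 1/85678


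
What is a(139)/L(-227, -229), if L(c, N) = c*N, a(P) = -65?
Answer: -65/51983 ≈ -0.0012504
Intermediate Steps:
L(c, N) = N*c
a(139)/L(-227, -229) = -65/((-229*(-227))) = -65/51983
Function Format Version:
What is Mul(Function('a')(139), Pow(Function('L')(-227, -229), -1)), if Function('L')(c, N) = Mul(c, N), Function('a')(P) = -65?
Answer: Rational(-65, 51983) ≈ -0.0012504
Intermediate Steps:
Function('L')(c, N) = Mul(N, c)
Mul(Function('a')(139), Pow(Function('L')(-227, -229), -1)) = Mul(-65, Pow(Mul(-229, -227), -1)) = Mul(-65, Pow(51983, -1)) = Mul(-65, Rational(1, 51983)) = Rational(-65, 51983)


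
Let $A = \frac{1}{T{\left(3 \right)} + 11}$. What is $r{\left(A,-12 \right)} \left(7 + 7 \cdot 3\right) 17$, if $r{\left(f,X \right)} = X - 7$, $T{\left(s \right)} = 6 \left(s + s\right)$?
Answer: $-9044$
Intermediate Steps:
$T{\left(s \right)} = 12 s$ ($T{\left(s \right)} = 6 \cdot 2 s = 12 s$)
$A = \frac{1}{47}$ ($A = \frac{1}{12 \cdot 3 + 11} = \frac{1}{36 + 11} = \frac{1}{47} \approx 0.021277$)
$r{\left(f,X \right)} = -7 + X$ ($r{\left(f,X \right)} = X - 7 = -7 + X$)
$r{\left(A,-12 \right)} \left(7 + 7 \cdot 3\right) 17 = \left(-7 - 12\right) \left(7 + 7 \cdot 3\right) 17 = - 19 \left(7 + 21\right) 17 = \left(-19\right) 28 \cdot 17 = \left(-532\right) 17 = -9044$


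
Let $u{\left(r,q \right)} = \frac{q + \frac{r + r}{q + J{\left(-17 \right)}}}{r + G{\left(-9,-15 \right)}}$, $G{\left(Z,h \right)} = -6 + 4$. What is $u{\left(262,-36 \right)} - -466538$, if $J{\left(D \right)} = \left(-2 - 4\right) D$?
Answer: $\frac{2001447557}{4290} \approx 4.6654 \cdot 10^{5}$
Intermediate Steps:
$J{\left(D \right)} = - 6 D$
$G{\left(Z,h \right)} = -2$
$u{\left(r,q \right)} = \frac{q + \frac{2 r}{102 + q}}{-2 + r}$ ($u{\left(r,q \right)} = \frac{q + \frac{r + r}{q - -102}}{r - 2} = \frac{q + \frac{2 r}{q + 102}}{-2 + r} = \frac{q + \frac{2 r}{102 + q}}{-2 + r}$)
$u{\left(262,-36 \right)} - -466538 = \frac{\left(-36\right)^{2} + 2 \cdot 262 + 102 \left(-36\right)}{-204 - -72 + 102 \cdot 262 - 9432} - -466538 = \frac{1296 + 524 - 3672}{-204 + 72 + 26724 - 9432} + 466538 = \frac{1}{17160} \left(-1852\right) + 466538 = - \frac{463}{4290} + 466538 = \frac{2001447557}{4290}$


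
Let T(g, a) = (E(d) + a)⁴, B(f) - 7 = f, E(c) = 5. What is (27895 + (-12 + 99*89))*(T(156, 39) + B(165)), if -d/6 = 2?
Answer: 137538945992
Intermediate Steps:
d = -12 (d = -6*2 = -12)
B(f) = 7 + f
T(g, a) = (5 + a)⁴
(27895 + (-12 + 99*89))*(T(156, 39) + B(165)) = (27895 + (-12 + 99*89))*((5 + 39)⁴ + (7 + 165)) = (27895 + (-12 + 8811))*(44⁴ + 172) = (27895 + 8799)*(3748096 + 172) = 36694*3748268 = 137538945992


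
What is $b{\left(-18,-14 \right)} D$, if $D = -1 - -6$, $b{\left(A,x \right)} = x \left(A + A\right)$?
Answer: $2520$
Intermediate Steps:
$b{\left(A,x \right)} = 2 A x$ ($b{\left(A,x \right)} = x 2 A = 2 A x$)
$D = 5$ ($D = -1 + 6 = 5$)
$b{\left(-18,-14 \right)} D = 2 \left(-18\right) \left(-14\right) 5 = 504 \cdot 5 = 2520$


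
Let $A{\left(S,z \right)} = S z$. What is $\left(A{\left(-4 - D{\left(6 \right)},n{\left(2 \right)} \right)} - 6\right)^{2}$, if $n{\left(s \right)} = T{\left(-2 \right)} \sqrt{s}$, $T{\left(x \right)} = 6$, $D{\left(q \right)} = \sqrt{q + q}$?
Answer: $36 \left(1 + 2 \sqrt{2} \left(2 + \sqrt{3}\right)\right)^{2} \approx 4807.3$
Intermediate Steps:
$D{\left(q \right)} = \sqrt{2} \sqrt{q}$ ($D{\left(q \right)} = \sqrt{2 q} = \sqrt{2} \sqrt{q}$)
$n{\left(s \right)} = 6 \sqrt{s}$
$\left(A{\left(-4 - D{\left(6 \right)},n{\left(2 \right)} \right)} - 6\right)^{2} = \left(\left(-4 - \sqrt{2} \sqrt{6}\right) 6 \sqrt{2} - 6\right)^{2} = \left(\left(-4 - 2 \sqrt{3}\right) 6 \sqrt{2} - 6\right)^{2} = \left(6 \sqrt{2} \left(-4 - 2 \sqrt{3}\right) - 6\right)^{2} = \left(-6 + 6 \sqrt{2} \left(-4 - 2 \sqrt{3}\right)\right)^{2}$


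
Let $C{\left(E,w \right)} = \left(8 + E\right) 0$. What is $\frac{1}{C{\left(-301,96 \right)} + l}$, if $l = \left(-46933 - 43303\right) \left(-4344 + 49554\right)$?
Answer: $- \frac{1}{4079569560} \approx -2.4512 \cdot 10^{-10}$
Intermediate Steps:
$l = -4079569560$ ($l = \left(-90236\right) 45210 = -4079569560$)
$C{\left(E,w \right)} = 0$
$\frac{1}{C{\left(-301,96 \right)} + l} = \frac{1}{0 - 4079569560} = \frac{1}{-4079569560} = - \frac{1}{4079569560}$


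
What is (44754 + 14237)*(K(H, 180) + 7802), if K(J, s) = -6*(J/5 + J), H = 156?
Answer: 1969945454/5 ≈ 3.9399e+8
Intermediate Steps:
K(J, s) = -36*J/5 (K(J, s) = -6*(J*(1/5) + J) = -6*(J/5 + J) = -36*J/5)
(44754 + 14237)*(K(H, 180) + 7802) = (44754 + 14237)*(-36/5*156 + 7802) = 58991*(-5616/5 + 7802) = 58991*(33394/5) = 1969945454/5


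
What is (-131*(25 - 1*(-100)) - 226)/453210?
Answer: -16601/453210 ≈ -0.036630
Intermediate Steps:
(-131*(25 - 1*(-100)) - 226)/453210 = (-131*(25 + 100) - 226)*(1/453210) = (-131*125 - 226)*(1/453210) = (-16375 - 226)*(1/453210) = -16601*1/453210 = -16601/453210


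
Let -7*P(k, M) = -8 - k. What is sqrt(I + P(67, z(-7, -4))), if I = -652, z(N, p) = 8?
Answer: 67*I*sqrt(7)/7 ≈ 25.324*I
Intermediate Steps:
P(k, M) = 8/7 + k/7 (P(k, M) = -(-8 - k)/7 = 8/7 + k/7)
sqrt(I + P(67, z(-7, -4))) = sqrt(-652 + (8/7 + (1/7)*67)) = sqrt(-652 + (8/7 + 67/7)) = sqrt(-652 + 75/7) = sqrt(-4489/7) = 67*I*sqrt(7)/7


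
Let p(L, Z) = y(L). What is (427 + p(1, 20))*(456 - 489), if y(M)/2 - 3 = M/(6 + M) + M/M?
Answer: -100551/7 ≈ -14364.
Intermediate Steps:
y(M) = 8 + 2*M/(6 + M) (y(M) = 6 + 2*(M/(6 + M) + M/M) = 6 + 2*(M/(6 + M) + 1) = 6 + 2*(1 + M/(6 + M)) = 6 + (2 + 2*M/(6 + M)) = 8 + 2*M/(6 + M))
p(L, Z) = 2*(24 + 5*L)/(6 + L)
(427 + p(1, 20))*(456 - 489) = (427 + 2*(24 + 5*1)/(6 + 1))*(456 - 489) = (427 + 2*(24 + 5)/7)*(-33) = (427 + 2*(1/7)*29)*(-33) = (427 + 58/7)*(-33) = (3047/7)*(-33) = -100551/7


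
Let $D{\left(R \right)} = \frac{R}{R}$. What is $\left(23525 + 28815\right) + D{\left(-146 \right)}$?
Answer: $52341$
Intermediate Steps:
$D{\left(R \right)} = 1$
$\left(23525 + 28815\right) + D{\left(-146 \right)} = \left(23525 + 28815\right) + 1 = 52340 + 1 = 52341$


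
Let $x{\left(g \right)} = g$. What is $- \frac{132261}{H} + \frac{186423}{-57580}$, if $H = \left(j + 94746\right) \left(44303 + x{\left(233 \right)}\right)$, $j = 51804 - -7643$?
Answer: $- \frac{320050088225721}{98852472353960} \approx -3.2377$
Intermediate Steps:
$j = 59447$ ($j = 51804 + 7643 = 59447$)
$H = 6867139448$ ($H = \left(59447 + 94746\right) \left(44303 + 233\right) = 154193 \cdot 44536 = 6867139448$)
$- \frac{132261}{H} + \frac{186423}{-57580} = - \frac{132261}{6867139448} + \frac{186423}{-57580} = \left(-132261\right) \frac{1}{6867139448} + 186423 \left(- \frac{1}{57580}\right) = - \frac{132261}{6867139448} - \frac{186423}{57580} = - \frac{320050088225721}{98852472353960}$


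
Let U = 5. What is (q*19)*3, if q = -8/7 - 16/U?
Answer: -8664/35 ≈ -247.54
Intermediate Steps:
q = -152/35 (q = -8/7 - 16/5 = -152/35 ≈ -4.3429)
(q*19)*3 = -152/35*19*3 = -2888/35*3 = -8664/35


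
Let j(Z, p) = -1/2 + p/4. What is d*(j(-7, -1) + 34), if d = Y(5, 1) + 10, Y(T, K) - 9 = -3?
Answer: 532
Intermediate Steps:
Y(T, K) = 6 (Y(T, K) = 9 - 3 = 6)
j(Z, p) = -½ + p/4 (j(Z, p) = -1*½ + p*(¼) = -½ + p/4)
d = 16 (d = 6 + 10 = 16)
d*(j(-7, -1) + 34) = 16*((-½ + (¼)*(-1)) + 34) = 16*((-½ - ¼) + 34) = 16*(-¾ + 34) = 16*(133/4) = 532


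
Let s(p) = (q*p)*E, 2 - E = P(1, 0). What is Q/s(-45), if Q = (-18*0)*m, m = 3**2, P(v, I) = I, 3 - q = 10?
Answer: 0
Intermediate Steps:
q = -7 (q = 3 - 1*10 = 3 - 10 = -7)
m = 9
E = 2 (E = 2 - 1*0 = 2 + 0 = 2)
s(p) = -14*p (s(p) = -7*p*2 = -14*p)
Q = 0 (Q = -18*0*9 = 0*9 = 0)
Q/s(-45) = 0/((-14*(-45))) = 0/630 = 0*(1/630) = 0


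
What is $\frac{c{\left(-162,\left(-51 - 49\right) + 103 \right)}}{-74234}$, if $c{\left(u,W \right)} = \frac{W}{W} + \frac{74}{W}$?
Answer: $- \frac{77}{222702} \approx -0.00034575$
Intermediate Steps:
$c{\left(u,W \right)} = 1 + \frac{74}{W}$
$\frac{c{\left(-162,\left(-51 - 49\right) + 103 \right)}}{-74234} = \frac{\frac{1}{\left(-51 - 49\right) + 103} \left(74 + \left(\left(-51 - 49\right) + 103\right)\right)}{-74234} = \frac{74 + \left(-100 + 103\right)}{-100 + 103} \left(- \frac{1}{74234}\right) = \frac{74 + 3}{3} \left(- \frac{1}{74234}\right) = \frac{1}{3} \cdot 77 \left(- \frac{1}{74234}\right) = \frac{77}{3} \left(- \frac{1}{74234}\right) = - \frac{77}{222702}$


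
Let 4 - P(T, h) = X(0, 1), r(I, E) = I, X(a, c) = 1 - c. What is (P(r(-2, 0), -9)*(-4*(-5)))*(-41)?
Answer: -3280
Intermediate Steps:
P(T, h) = 4 (P(T, h) = 4 - (1 - 1*1) = 4 - (1 - 1) = 4 - 1*0 = 4 + 0 = 4)
(P(r(-2, 0), -9)*(-4*(-5)))*(-41) = (4*(-4*(-5)))*(-41) = (4*20)*(-41) = 80*(-41) = -3280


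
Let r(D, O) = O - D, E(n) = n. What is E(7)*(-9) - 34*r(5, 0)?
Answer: 107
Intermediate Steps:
E(7)*(-9) - 34*r(5, 0) = 7*(-9) - 34*(0 - 1*5) = -63 - 34*(0 - 5) = -63 - 34*(-5) = -63 + 170 = 107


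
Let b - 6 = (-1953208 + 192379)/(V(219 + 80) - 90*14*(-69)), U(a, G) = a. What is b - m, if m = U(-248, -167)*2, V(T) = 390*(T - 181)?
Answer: 21661697/44320 ≈ 488.76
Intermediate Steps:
V(T) = -70590 + 390*T (V(T) = 390*(-181 + T) = -70590 + 390*T)
b = -321023/44320 (b = 6 + (-1953208 + 192379)/((-70590 + 390*(219 + 80)) - 90*14*(-69)) = 6 - 1760829/((-70590 + 390*299) - 1260*(-69)) = 6 - 1760829/((-70590 + 116610) + 86940) = 6 - 1760829/(46020 + 86940) = 6 - 1760829/132960 = 6 - 1760829*1/132960 = 6 - 586943/44320 = -321023/44320 ≈ -7.2433)
m = -496 (m = -248*2 = -496)
b - m = -321023/44320 - 1*(-496) = -321023/44320 + 496 = 21661697/44320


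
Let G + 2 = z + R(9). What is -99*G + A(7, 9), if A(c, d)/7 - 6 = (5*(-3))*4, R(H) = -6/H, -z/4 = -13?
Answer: -5262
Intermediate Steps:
z = 52 (z = -4*(-13) = 52)
A(c, d) = -378 (A(c, d) = 42 + 7*((5*(-3))*4) = 42 + 7*(-15*4) = 42 + 7*(-60) = 42 - 420 = -378)
G = 148/3 (G = -2 + (52 - 6/9) = -2 + (52 - 6*1/9) = -2 + (52 - 2/3) = -2 + 154/3 = 148/3 ≈ 49.333)
-99*G + A(7, 9) = -99*148/3 - 378 = -4884 - 378 = -5262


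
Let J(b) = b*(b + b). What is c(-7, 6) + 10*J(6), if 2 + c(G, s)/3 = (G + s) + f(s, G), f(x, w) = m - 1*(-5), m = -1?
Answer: 723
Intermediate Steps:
f(x, w) = 4 (f(x, w) = -1 - 1*(-5) = -1 + 5 = 4)
J(b) = 2*b² (J(b) = b*(2*b) = 2*b²)
c(G, s) = 6 + 3*G + 3*s (c(G, s) = -6 + 3*((G + s) + 4) = -6 + 3*(4 + G + s) = -6 + (12 + 3*G + 3*s) = 6 + 3*G + 3*s)
c(-7, 6) + 10*J(6) = (6 + 3*(-7) + 3*6) + 10*(2*6²) = (6 - 21 + 18) + 10*(2*36) = 3 + 10*72 = 3 + 720 = 723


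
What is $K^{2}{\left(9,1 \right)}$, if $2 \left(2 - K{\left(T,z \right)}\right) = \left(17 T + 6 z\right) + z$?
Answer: $6084$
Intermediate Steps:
$K{\left(T,z \right)} = 2 - \frac{17 T}{2} - \frac{7 z}{2}$ ($K{\left(T,z \right)} = 2 - \frac{\left(17 T + 6 z\right) + z}{2} = 2 - \frac{\left(6 z + 17 T\right) + z}{2} = 2 - \frac{7 z + 17 T}{2} = 2 - \left(\frac{7 z}{2} + \frac{17 T}{2}\right) = 2 - \frac{17 T}{2} - \frac{7 z}{2}$)
$K^{2}{\left(9,1 \right)} = \left(2 - \frac{153}{2} - \frac{7}{2}\right)^{2} = \left(-78\right)^{2} = 6084$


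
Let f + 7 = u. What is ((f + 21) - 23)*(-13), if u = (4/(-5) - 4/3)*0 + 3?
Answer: 78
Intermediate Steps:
u = 3 (u = (4*(-⅕) - 4*⅓)*0 + 3 = (-⅘ - 4/3)*0 + 3 = -32/15*0 + 3 = 0 + 3 = 3)
f = -4 (f = -7 + 3 = -4)
((f + 21) - 23)*(-13) = ((-4 + 21) - 23)*(-13) = (17 - 23)*(-13) = -6*(-13) = 78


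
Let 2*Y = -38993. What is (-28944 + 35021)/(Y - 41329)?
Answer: -12154/121651 ≈ -0.099909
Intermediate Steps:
Y = -38993/2 (Y = (1/2)*(-38993) = -38993/2 ≈ -19497.)
(-28944 + 35021)/(Y - 41329) = (-28944 + 35021)/(-38993/2 - 41329) = 6077/(-121651/2) = 6077*(-2/121651) = -12154/121651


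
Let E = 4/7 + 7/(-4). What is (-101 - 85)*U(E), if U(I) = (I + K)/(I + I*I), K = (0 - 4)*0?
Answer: 5208/5 ≈ 1041.6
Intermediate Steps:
K = 0 (K = -4*0 = 0)
E = -33/28 (E = 4*(⅐) + 7*(-¼) = 4/7 - 7/4 = -33/28 ≈ -1.1786)
U(I) = I/(I + I²) (U(I) = (I + 0)/(I + I*I) = I/(I + I²))
(-101 - 85)*U(E) = (-101 - 85)/(1 - 33/28) = -186/(-5/28) = -186*(-28/5) = 5208/5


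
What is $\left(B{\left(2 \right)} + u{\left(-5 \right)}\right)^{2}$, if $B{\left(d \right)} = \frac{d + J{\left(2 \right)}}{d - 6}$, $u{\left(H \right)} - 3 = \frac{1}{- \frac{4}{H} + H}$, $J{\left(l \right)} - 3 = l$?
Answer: $\frac{7225}{7056} \approx 1.024$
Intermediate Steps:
$J{\left(l \right)} = 3 + l$
$u{\left(H \right)} = 3 + \frac{1}{H - \frac{4}{H}}$ ($u{\left(H \right)} = 3 + \frac{1}{- \frac{4}{H} + H} = 3 + \frac{1}{H - \frac{4}{H}}$)
$B{\left(d \right)} = \frac{5 + d}{-6 + d}$ ($B{\left(d \right)} = \frac{d + \left(3 + 2\right)}{d - 6} = \frac{d + 5}{-6 + d} = \frac{5 + d}{-6 + d}$)
$\left(B{\left(2 \right)} + u{\left(-5 \right)}\right)^{2} = \left(\frac{5 + 2}{-6 + 2} + \frac{-12 - 5 + 3 \left(-5\right)^{2}}{-4 + \left(-5\right)^{2}}\right)^{2} = \left(\frac{1}{-4} \cdot 7 + \frac{-12 - 5 + 3 \cdot 25}{-4 + 25}\right)^{2} = \left(\left(- \frac{1}{4}\right) 7 + \frac{-12 - 5 + 75}{21}\right)^{2} = \left(- \frac{7}{4} + \frac{1}{21} \cdot 58\right)^{2} = \left(- \frac{7}{4} + \frac{58}{21}\right)^{2} = \left(\frac{85}{84}\right)^{2} = \frac{7225}{7056}$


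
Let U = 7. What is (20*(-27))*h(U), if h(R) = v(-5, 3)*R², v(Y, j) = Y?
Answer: 132300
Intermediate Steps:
h(R) = -5*R²
(20*(-27))*h(U) = (20*(-27))*(-5*7²) = -(-2700)*49 = -540*(-245) = 132300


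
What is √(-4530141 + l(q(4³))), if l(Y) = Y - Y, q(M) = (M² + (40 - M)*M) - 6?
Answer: 3*I*√503349 ≈ 2128.4*I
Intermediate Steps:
q(M) = -6 + M² + M*(40 - M) (q(M) = (M² + M*(40 - M)) - 6 = -6 + M² + M*(40 - M))
l(Y) = 0
√(-4530141 + l(q(4³))) = √(-4530141 + 0) = √(-4530141) = 3*I*√503349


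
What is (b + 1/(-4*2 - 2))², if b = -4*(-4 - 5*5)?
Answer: 1343281/100 ≈ 13433.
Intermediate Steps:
b = 116 (b = -4*(-4 - 25) = -4*(-29) = 116)
(b + 1/(-4*2 - 2))² = (116 + 1/(-4*2 - 2))² = (116 + 1/(-8 - 2))² = (116 + 1/(-10))² = (116 - ⅒)² = (1159/10)² = 1343281/100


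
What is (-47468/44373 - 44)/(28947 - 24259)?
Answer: -249985/26002578 ≈ -0.0096139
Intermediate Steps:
(-47468/44373 - 44)/(28947 - 24259) = (-47468*1/44373 - 44)/4688 = (-47468/44373 - 44)*(1/4688) = -1999880/44373*1/4688 = -249985/26002578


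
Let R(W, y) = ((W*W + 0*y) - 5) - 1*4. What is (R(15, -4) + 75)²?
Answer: 84681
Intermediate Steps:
R(W, y) = -9 + W² (R(W, y) = ((W² + 0) - 5) - 4 = (W² - 5) - 4 = (-5 + W²) - 4 = -9 + W²)
(R(15, -4) + 75)² = ((-9 + 15²) + 75)² = ((-9 + 225) + 75)² = (216 + 75)² = 291² = 84681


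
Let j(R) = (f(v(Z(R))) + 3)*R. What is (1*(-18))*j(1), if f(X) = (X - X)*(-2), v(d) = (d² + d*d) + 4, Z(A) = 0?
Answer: -54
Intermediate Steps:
v(d) = 4 + 2*d² (v(d) = (d² + d²) + 4 = 2*d² + 4 = 4 + 2*d²)
f(X) = 0 (f(X) = 0*(-2) = 0)
j(R) = 3*R (j(R) = (0 + 3)*R = 3*R)
(1*(-18))*j(1) = (1*(-18))*(3*1) = -18*3 = -54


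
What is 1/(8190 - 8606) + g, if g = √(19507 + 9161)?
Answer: -1/416 + 2*√7167 ≈ 169.31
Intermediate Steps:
g = 2*√7167 (g = √28668 = 2*√7167 ≈ 169.32)
1/(8190 - 8606) + g = 1/(8190 - 8606) + 2*√7167 = 1/(-416) + 2*√7167 = -1/416 + 2*√7167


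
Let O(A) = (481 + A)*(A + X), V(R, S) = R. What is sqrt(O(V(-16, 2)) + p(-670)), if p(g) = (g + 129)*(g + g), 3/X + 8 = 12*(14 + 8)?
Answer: sqrt(183681395)/16 ≈ 847.06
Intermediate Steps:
X = 3/256 (X = 3/(-8 + 12*(14 + 8)) = 3/(-8 + 12*22) = 3/(-8 + 264) = 3/256 ≈ 0.011719)
O(A) = (481 + A)*(3/256 + A) (O(A) = (481 + A)*(A + 3/256) = (481 + A)*(3/256 + A))
p(g) = 2*g*(129 + g) (p(g) = (129 + g)*(2*g) = 2*g*(129 + g))
sqrt(O(V(-16, 2)) + p(-670)) = sqrt((1443/256 + (-16)**2 + (123139/256)*(-16)) + 2*(-670)*(129 - 670)) = sqrt((1443/256 + 256 - 123139/16) + 2*(-670)*(-541)) = sqrt(-1903245/256 + 724940) = sqrt(183681395/256) = sqrt(183681395)/16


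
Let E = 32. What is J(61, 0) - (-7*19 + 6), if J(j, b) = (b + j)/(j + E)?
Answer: 11872/93 ≈ 127.66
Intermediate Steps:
J(j, b) = (b + j)/(32 + j) (J(j, b) = (b + j)/(j + 32) = (b + j)/(32 + j))
J(61, 0) - (-7*19 + 6) = (0 + 61)/(32 + 61) - (-7*19 + 6) = 61/93 - (-133 + 6) = (1/93)*61 - 1*(-127) = 61/93 + 127 = 11872/93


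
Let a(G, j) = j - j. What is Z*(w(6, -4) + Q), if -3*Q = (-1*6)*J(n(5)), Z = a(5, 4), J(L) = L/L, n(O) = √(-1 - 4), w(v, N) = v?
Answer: 0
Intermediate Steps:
n(O) = I*√5 (n(O) = √(-5) = I*√5)
J(L) = 1
a(G, j) = 0
Z = 0
Q = 2 (Q = -(-1*6)/3 = -(-2) = -⅓*(-6) = 2)
Z*(w(6, -4) + Q) = 0*(6 + 2) = 0*8 = 0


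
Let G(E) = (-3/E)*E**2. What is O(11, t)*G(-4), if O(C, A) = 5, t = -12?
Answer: 60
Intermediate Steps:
G(E) = -3*E
O(11, t)*G(-4) = 5*(-3*(-4)) = 5*12 = 60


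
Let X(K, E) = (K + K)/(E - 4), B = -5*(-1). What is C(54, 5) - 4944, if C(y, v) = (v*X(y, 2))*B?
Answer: -6294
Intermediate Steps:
B = 5
X(K, E) = 2*K/(-4 + E) (X(K, E) = (2*K)/(-4 + E) = 2*K/(-4 + E))
C(y, v) = -5*v*y (C(y, v) = (v*(2*y/(-4 + 2)))*5 = (v*(2*y/(-2)))*5 = (v*(2*y*(-½)))*5 = (v*(-y))*5 = -v*y*5 = -5*v*y)
C(54, 5) - 4944 = -5*5*54 - 4944 = -1350 - 4944 = -6294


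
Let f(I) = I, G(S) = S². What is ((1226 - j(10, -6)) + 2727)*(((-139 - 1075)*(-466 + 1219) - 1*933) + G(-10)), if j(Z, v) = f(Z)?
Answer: -3607746425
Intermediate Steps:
j(Z, v) = Z
((1226 - j(10, -6)) + 2727)*(((-139 - 1075)*(-466 + 1219) - 1*933) + G(-10)) = ((1226 - 1*10) + 2727)*(((-139 - 1075)*(-466 + 1219) - 1*933) + (-10)²) = ((1226 - 10) + 2727)*((-1214*753 - 933) + 100) = (1216 + 2727)*((-914142 - 933) + 100) = 3943*(-915075 + 100) = 3943*(-914975) = -3607746425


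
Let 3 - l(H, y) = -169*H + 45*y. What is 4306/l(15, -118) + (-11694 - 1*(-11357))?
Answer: -1320235/3924 ≈ -336.45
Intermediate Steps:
l(H, y) = 3 - 45*y + 169*H (l(H, y) = 3 - (-169*H + 45*y) = 3 + (-45*y + 169*H) = 3 - 45*y + 169*H)
4306/l(15, -118) + (-11694 - 1*(-11357)) = 4306/(3 - 45*(-118) + 169*15) + (-11694 - 1*(-11357)) = 4306/(3 + 5310 + 2535) + (-11694 + 11357) = 4306/7848 - 337 = 4306*(1/7848) - 337 = 2153/3924 - 337 = -1320235/3924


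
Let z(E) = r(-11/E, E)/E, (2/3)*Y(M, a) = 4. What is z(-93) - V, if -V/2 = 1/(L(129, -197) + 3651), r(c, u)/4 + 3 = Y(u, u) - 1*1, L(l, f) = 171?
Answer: -5065/59241 ≈ -0.085498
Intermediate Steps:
Y(M, a) = 6 (Y(M, a) = (3/2)*4 = 6)
r(c, u) = 8 (r(c, u) = -12 + 4*(6 - 1*1) = -12 + 4*(6 - 1) = -12 + 4*5 = -12 + 20 = 8)
z(E) = 8/E
V = -1/1911 (V = -2/(171 + 3651) = -2/3822 = -2*1/3822 = -1/1911 ≈ -0.00052329)
z(-93) - V = 8/(-93) - 1*(-1/1911) = 8*(-1/93) + 1/1911 = -8/93 + 1/1911 = -5065/59241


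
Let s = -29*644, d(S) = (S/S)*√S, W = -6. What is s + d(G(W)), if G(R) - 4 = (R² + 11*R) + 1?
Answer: -18676 + 5*I ≈ -18676.0 + 5.0*I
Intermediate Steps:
G(R) = 5 + R² + 11*R (G(R) = 4 + ((R² + 11*R) + 1) = 4 + (1 + R² + 11*R) = 5 + R² + 11*R)
d(S) = √S (d(S) = 1*√S = √S)
s = -18676
s + d(G(W)) = -18676 + √(5 + (-6)² + 11*(-6)) = -18676 + √(5 + 36 - 66) = -18676 + √(-25) = -18676 + 5*I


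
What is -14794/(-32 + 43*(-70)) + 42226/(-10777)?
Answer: 91667/96993 ≈ 0.94509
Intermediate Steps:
-14794/(-32 + 43*(-70)) + 42226/(-10777) = -14794/(-32 - 3010) + 42226*(-1/10777) = -14794/(-3042) - 42226/10777 = -14794*(-1/3042) - 42226/10777 = 569/117 - 42226/10777 = 91667/96993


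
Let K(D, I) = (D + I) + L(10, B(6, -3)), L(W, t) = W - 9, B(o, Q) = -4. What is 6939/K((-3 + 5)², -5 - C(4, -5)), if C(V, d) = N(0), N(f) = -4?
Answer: 6939/4 ≈ 1734.8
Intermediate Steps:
C(V, d) = -4
L(W, t) = -9 + W
K(D, I) = 1 + D + I (K(D, I) = (D + I) + (-9 + 10) = (D + I) + 1 = 1 + D + I)
6939/K((-3 + 5)², -5 - C(4, -5)) = 6939/(1 + (-3 + 5)² + (-5 - 1*(-4))) = 6939/(1 + 2² + (-5 + 4)) = 6939/(1 + 4 - 1) = 6939/4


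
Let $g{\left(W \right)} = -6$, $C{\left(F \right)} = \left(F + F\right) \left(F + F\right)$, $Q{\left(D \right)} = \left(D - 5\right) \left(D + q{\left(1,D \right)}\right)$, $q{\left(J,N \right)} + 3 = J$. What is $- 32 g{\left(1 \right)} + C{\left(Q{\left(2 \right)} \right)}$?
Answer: $192$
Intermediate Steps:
$q{\left(J,N \right)} = -3 + J$
$Q{\left(D \right)} = \left(-5 + D\right) \left(-2 + D\right)$ ($Q{\left(D \right)} = \left(D - 5\right) \left(D + \left(-3 + 1\right)\right) = \left(-5 + D\right) \left(D - 2\right) = \left(-5 + D\right) \left(-2 + D\right)$)
$C{\left(F \right)} = 4 F^{2}$ ($C{\left(F \right)} = 2 F 2 F = 4 F^{2}$)
$- 32 g{\left(1 \right)} + C{\left(Q{\left(2 \right)} \right)} = \left(-32\right) \left(-6\right) + 4 \left(10 + 2^{2} - 14\right)^{2} = 192 + 4 \left(10 + 4 - 14\right)^{2} = 192 + 4 \cdot 0^{2} = 192 + 4 \cdot 0 = 192 + 0 = 192$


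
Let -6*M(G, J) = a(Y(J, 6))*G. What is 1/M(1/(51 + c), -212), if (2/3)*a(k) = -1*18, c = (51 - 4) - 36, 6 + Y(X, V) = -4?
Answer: 124/9 ≈ 13.778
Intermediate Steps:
Y(X, V) = -10 (Y(X, V) = -6 - 4 = -10)
c = 11 (c = 47 - 36 = 11)
a(k) = -27 (a(k) = 3*(-1*18)/2 = (3/2)*(-18) = -27)
M(G, J) = 9*G/2 (M(G, J) = -(-9)*G/2 = 9*G/2)
1/M(1/(51 + c), -212) = 1/(9/(2*(51 + 11))) = 1/((9/2)/62) = 1/((9/2)*(1/62)) = 1/(9/124) = 124/9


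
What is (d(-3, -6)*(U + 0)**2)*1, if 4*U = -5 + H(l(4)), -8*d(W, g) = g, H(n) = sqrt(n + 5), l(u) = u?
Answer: 3/16 ≈ 0.18750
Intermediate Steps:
H(n) = sqrt(5 + n)
d(W, g) = -g/8
U = -1/2 (U = (-5 + sqrt(5 + 4))/4 = (-5 + sqrt(9))/4 = (-5 + 3)/4 = (1/4)*(-2) = -1/2 ≈ -0.50000)
(d(-3, -6)*(U + 0)**2)*1 = ((-1/8*(-6))*(-1/2 + 0)**2)*1 = (3*(-1/2)**2/4)*1 = ((3/4)*(1/4))*1 = (3/16)*1 = 3/16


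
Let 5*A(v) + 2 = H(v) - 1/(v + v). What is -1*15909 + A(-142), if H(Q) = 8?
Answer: -4517815/284 ≈ -15908.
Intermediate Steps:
A(v) = 6/5 - 1/(10*v) (A(v) = -⅖ + (8 - 1/(v + v))/5 = -⅖ + (8 - 1/(2*v))/5 = -⅖ + (8/5 - 1/(10*v)) = 6/5 - 1/(10*v))
-1*15909 + A(-142) = -1*15909 + (⅒)*(-1 + 12*(-142))/(-142) = -15909 + (⅒)*(-1/142)*(-1 - 1704) = -15909 + (⅒)*(-1/142)*(-1705) = -15909 + 341/284 = -4517815/284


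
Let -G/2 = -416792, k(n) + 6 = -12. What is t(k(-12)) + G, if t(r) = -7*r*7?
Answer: 834466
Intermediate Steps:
k(n) = -18 (k(n) = -6 - 12 = -18)
t(r) = -49*r
G = 833584 (G = -2*(-416792) = 833584)
t(k(-12)) + G = -49*(-18) + 833584 = 882 + 833584 = 834466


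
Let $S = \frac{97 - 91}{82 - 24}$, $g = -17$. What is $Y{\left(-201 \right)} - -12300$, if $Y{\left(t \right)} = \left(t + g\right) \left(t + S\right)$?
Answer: $\frac{1626768}{29} \approx 56095.0$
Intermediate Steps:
$S = \frac{3}{29}$ ($S = \frac{6}{58} = 6 \cdot \frac{1}{58} = \frac{3}{29} \approx 0.10345$)
$Y{\left(t \right)} = \left(-17 + t\right) \left(\frac{3}{29} + t\right)$ ($Y{\left(t \right)} = \left(t - 17\right) \left(t + \frac{3}{29}\right) = \left(-17 + t\right) \left(\frac{3}{29} + t\right)$)
$Y{\left(-201 \right)} - -12300 = \left(- \frac{51}{29} + \left(-201\right)^{2} - - \frac{98490}{29}\right) - -12300 = \left(- \frac{51}{29} + 40401 + \frac{98490}{29}\right) + 12300 = \frac{1270068}{29} + 12300 = \frac{1626768}{29}$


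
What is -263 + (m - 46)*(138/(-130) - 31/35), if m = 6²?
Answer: -22161/91 ≈ -243.53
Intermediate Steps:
m = 36
-263 + (m - 46)*(138/(-130) - 31/35) = -263 + (36 - 46)*(138/(-130) - 31/35) = -263 - 10*(138*(-1/130) - 31*1/35) = -263 - 10*(-69/65 - 31/35) = -263 - 10*(-886/455) = -263 + 1772/91 = -22161/91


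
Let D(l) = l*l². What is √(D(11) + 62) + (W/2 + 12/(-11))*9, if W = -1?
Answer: -315/22 + √1393 ≈ 23.005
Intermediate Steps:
D(l) = l³
√(D(11) + 62) + (W/2 + 12/(-11))*9 = √(11³ + 62) + (-1/2 + 12/(-11))*9 = √(1331 + 62) + (-1*½ + 12*(-1/11))*9 = √1393 + (-½ - 12/11)*9 = √1393 - 35/22*9 = √1393 - 315/22 = -315/22 + √1393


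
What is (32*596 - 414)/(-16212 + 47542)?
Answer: 9329/15665 ≈ 0.59553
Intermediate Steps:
(32*596 - 414)/(-16212 + 47542) = (19072 - 414)/31330 = 18658*(1/31330) = 9329/15665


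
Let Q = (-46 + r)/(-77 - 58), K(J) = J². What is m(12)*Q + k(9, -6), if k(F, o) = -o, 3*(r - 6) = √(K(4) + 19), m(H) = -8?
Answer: 98/27 + 8*√35/405 ≈ 3.7465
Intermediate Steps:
r = 6 + √35/3 (r = 6 + √(4² + 19)/3 = 6 + √(16 + 19)/3 = 6 + √35/3 ≈ 7.9720)
Q = 8/27 - √35/405 (Q = (-46 + (6 + √35/3))/(-77 - 58) = (-40 + √35/3)/(-135) = (-40 + √35/3)*(-1/135) = 8/27 - √35/405 ≈ 0.28169)
m(12)*Q + k(9, -6) = -8*(8/27 - √35/405) - 1*(-6) = (-64/27 + 8*√35/405) + 6 = 98/27 + 8*√35/405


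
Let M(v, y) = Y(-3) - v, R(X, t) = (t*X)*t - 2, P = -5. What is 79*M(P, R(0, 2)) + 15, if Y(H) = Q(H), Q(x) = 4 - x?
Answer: 963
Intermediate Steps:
R(X, t) = -2 + X*t**2 (R(X, t) = (X*t)*t - 2 = X*t**2 - 2 = -2 + X*t**2)
Y(H) = 4 - H
M(v, y) = 7 - v (M(v, y) = (4 - 1*(-3)) - v = (4 + 3) - v = 7 - v)
79*M(P, R(0, 2)) + 15 = 79*(7 - 1*(-5)) + 15 = 79*(7 + 5) + 15 = 79*12 + 15 = 948 + 15 = 963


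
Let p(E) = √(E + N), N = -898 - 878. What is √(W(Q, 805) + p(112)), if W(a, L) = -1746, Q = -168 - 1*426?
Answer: √(-1746 + 8*I*√26) ≈ 0.4881 + 41.788*I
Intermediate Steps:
Q = -594 (Q = -168 - 426 = -594)
N = -1776
p(E) = √(-1776 + E) (p(E) = √(E - 1776) = √(-1776 + E))
√(W(Q, 805) + p(112)) = √(-1746 + √(-1776 + 112)) = √(-1746 + √(-1664)) = √(-1746 + 8*I*√26)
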